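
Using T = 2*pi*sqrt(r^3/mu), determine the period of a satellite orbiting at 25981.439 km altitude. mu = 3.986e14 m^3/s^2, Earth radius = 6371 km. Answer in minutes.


r = 32352.4390 km = 3.2352439e+07 m
T = 2*pi*sqrt(r^3/mu) = 2*pi*sqrt(3.3862661e+22 / 3.986e14)
T = 57912.4265 s = 965.2071 min

965.2071 minutes


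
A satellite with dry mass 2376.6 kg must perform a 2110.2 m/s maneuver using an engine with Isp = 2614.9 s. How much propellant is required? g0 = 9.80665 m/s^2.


ve = Isp * g0 = 2614.9 * 9.80665 = 25643.409085 m/s
mass ratio = exp(dv/ve) = exp(2110.2/25643.409085) = 1.08577080
m_prop = m_dry * (mr - 1) = 2376.6 * (1.08577080 - 1)
m_prop = 203.8429 kg

203.8429 kg


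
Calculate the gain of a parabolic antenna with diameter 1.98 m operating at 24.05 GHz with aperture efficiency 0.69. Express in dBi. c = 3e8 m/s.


lambda = c/f = 3e8 / 2.405e+10 = 0.01247401 m
G = eta*(pi*D/lambda)^2 = 0.69*(pi*1.98/0.01247401)^2
G = 171580.0810 (linear)
G = 10*log10(171580.0810) = 52.3447 dBi

52.3447 dBi


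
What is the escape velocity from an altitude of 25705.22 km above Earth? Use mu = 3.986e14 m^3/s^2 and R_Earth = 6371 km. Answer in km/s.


r = 6371.0 + 25705.22 = 32076.2200 km = 3.207622e+07 m
v_esc = sqrt(2*mu/r) = sqrt(2*3.986e14 / 3.207622e+07)
v_esc = 4985.3087 m/s = 4.9853 km/s

4.9853 km/s


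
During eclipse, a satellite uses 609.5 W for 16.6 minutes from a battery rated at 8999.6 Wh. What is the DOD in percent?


E_used = P * t / 60 = 609.5 * 16.6 / 60 = 168.6283 Wh
DOD = E_used / E_total * 100 = 168.6283 / 8999.6 * 100
DOD = 1.8737 %

1.8737 %


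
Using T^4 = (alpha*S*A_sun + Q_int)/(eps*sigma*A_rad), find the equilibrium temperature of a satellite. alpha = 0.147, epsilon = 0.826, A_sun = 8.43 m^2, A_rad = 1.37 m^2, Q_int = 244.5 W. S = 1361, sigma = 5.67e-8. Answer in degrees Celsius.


Numerator = alpha*S*A_sun + Q_int = 0.147*1361*8.43 + 244.5 = 1931.0648 W
Denominator = eps*sigma*A_rad = 0.826*5.67e-8*1.37 = 6.4162854e-08 W/K^4
T^4 = 3.0096305e+10 K^4
T = 416.5127 K = 143.3627 C

143.3627 degrees Celsius


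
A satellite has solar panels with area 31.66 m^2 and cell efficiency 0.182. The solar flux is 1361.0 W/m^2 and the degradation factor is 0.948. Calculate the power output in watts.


P = area * eta * S * degradation
P = 31.66 * 0.182 * 1361.0 * 0.948
P = 7434.4486 W

7434.4486 W


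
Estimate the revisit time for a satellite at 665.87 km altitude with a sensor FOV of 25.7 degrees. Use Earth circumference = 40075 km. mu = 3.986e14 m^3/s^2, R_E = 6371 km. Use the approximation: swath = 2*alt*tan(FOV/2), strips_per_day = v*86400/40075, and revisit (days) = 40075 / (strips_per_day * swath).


swath = 2*665.87*tan(0.2242748) = 303.7863 km
v = sqrt(mu/r) = 7526.2542 m/s = 7.5263 km/s
strips/day = v*86400/40075 = 7.5263*86400/40075 = 16.2263
coverage/day = strips * swath = 16.2263 * 303.7863 = 4929.3230 km
revisit = 40075 / 4929.3230 = 8.1299 days

8.1299 days


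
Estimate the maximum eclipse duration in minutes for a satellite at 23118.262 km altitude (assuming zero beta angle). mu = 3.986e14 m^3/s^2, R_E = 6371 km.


r = 29489.2620 km
T = 839.9546 min
Eclipse fraction = arcsin(R_E/r)/pi = arcsin(6371.0000/29489.2620)/pi
= arcsin(0.2160447)/pi = 0.06931571
Eclipse duration = 0.06931571 * 839.9546 = 58.2220 min

58.2220 minutes


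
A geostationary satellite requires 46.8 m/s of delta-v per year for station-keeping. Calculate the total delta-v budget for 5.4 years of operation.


dV = rate * years = 46.8 * 5.4
dV = 252.7200 m/s

252.7200 m/s


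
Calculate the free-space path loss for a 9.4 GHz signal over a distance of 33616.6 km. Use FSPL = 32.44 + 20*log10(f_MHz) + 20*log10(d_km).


f = 9.4 GHz = 9400.0000 MHz
d = 33616.6 km
FSPL = 32.44 + 20*log10(9400.0000) + 20*log10(33616.6)
FSPL = 32.44 + 79.4626 + 90.5311
FSPL = 202.4336 dB

202.4336 dB


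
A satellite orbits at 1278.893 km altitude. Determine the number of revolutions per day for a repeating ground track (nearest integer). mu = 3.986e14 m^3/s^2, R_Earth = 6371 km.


r = 7.649893e+06 m
T = 2*pi*sqrt(r^3/mu) = 6658.7738 s = 110.9796 min
revs/day = 1440 / 110.9796 = 12.9754
Rounded: 13 revolutions per day

13 revolutions per day


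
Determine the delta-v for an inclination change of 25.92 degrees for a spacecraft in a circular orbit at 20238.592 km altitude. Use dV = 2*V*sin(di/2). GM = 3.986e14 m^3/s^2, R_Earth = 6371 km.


r = 26609.5920 km = 2.6609592e+07 m
V = sqrt(mu/r) = 3870.3438 m/s
di = 25.92 deg = 0.4523893 rad
dV = 2*V*sin(di/2) = 2*3870.3438*sin(0.2261947)
dV = 1736.0099 m/s = 1.7360 km/s

1.7360 km/s


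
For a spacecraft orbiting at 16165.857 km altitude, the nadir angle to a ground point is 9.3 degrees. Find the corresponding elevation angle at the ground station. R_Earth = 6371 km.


r = R_E + alt = 22536.8570 km
Law of sines in the satellite / Earth-center / ground-point triangle:
  sin(nadir)/R_E = sin(90 + el)/r  =>  cos(el) = (r/R_E)*sin(nadir)
cos(el) = (22536.8570 / 6371.0000) * sin(9.3 deg) = 0.5716594
el = arccos(0.5716594) = 55.1340 deg
(Earth-central angle = 90 - nadir - el = 25.5660 deg)

55.1340 degrees


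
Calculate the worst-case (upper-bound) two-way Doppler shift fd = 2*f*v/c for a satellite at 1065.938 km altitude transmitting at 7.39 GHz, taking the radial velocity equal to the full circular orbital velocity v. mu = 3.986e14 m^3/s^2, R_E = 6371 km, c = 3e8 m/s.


r = 7.436938e+06 m
v = sqrt(mu/r) = 7321.0196 m/s (worst-case radial velocity)
f = 7.39 GHz = 7.39e+09 Hz
fd = 2*f*v/c = 2*7.39e+09*7321.0196/3.0e+08
fd = 360682.2299 Hz

360682.2299 Hz


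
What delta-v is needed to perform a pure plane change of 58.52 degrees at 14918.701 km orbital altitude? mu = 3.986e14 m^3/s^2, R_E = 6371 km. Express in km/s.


r = 21289.7010 km = 2.1289701e+07 m
V = sqrt(mu/r) = 4326.9698 m/s
di = 58.52 deg = 1.0214 rad
dV = 2*V*sin(di/2) = 2*4326.9698*sin(0.5106833)
dV = 4229.8165 m/s = 4.2298 km/s

4.2298 km/s


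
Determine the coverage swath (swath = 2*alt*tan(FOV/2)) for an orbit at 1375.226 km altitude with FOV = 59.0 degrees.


FOV = 59.0 deg = 1.0297 rad
swath = 2 * alt * tan(FOV/2) = 2 * 1375.226 * tan(0.5148721)
swath = 2 * 1375.226 * 0.5657728
swath = 1556.1309 km

1556.1309 km


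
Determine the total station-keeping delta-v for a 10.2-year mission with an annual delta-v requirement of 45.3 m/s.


dV = rate * years = 45.3 * 10.2
dV = 462.0600 m/s

462.0600 m/s


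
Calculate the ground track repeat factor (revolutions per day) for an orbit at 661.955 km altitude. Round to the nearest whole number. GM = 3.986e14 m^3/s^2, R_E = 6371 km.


r = 7.032955e+06 m
T = 2*pi*sqrt(r^3/mu) = 5869.7280 s = 97.8288 min
revs/day = 1440 / 97.8288 = 14.7196
Rounded: 15 revolutions per day

15 revolutions per day


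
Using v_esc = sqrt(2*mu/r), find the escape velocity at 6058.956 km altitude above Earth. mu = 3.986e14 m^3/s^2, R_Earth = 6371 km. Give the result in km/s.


r = 6371.0 + 6058.956 = 12429.9560 km = 1.2429956e+07 m
v_esc = sqrt(2*mu/r) = sqrt(2*3.986e14 / 1.2429956e+07)
v_esc = 8008.4570 m/s = 8.0085 km/s

8.0085 km/s


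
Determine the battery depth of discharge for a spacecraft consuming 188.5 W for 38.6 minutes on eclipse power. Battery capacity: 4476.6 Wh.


E_used = P * t / 60 = 188.5 * 38.6 / 60 = 121.2683 Wh
DOD = E_used / E_total * 100 = 121.2683 / 4476.6 * 100
DOD = 2.7089 %

2.7089 %


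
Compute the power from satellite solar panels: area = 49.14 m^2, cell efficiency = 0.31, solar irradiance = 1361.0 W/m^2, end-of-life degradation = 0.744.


P = area * eta * S * degradation
P = 49.14 * 0.31 * 1361.0 * 0.744
P = 15425.0971 W

15425.0971 W


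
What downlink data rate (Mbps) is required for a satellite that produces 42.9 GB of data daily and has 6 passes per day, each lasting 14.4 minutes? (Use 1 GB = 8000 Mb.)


total contact time = 6 * 14.4 * 60 = 5184.0000 s
data = 42.9 GB = 343200.0000 Mb
rate = 343200.0000 / 5184.0000 = 66.2037 Mbps

66.2037 Mbps


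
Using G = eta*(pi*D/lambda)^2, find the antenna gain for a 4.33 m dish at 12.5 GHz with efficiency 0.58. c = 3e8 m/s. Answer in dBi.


lambda = c/f = 3e8 / 1.25e+10 = 0.0240 m
G = eta*(pi*D/lambda)^2 = 0.58*(pi*4.33/0.0240)^2
G = 186329.2553 (linear)
G = 10*log10(186329.2553) = 52.7028 dBi

52.7028 dBi


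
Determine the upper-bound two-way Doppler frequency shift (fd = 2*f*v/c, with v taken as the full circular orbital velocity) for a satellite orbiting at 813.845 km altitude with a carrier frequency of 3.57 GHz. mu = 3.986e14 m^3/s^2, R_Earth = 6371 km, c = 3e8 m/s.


r = 7.184845e+06 m
v = sqrt(mu/r) = 7448.3478 m/s (worst-case radial velocity)
f = 3.57 GHz = 3.57e+09 Hz
fd = 2*f*v/c = 2*3.57e+09*7448.3478/3.0e+08
fd = 177270.6767 Hz

177270.6767 Hz


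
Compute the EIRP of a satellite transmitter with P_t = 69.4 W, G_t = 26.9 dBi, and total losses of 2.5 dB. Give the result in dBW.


Pt = 69.4 W = 18.4136 dBW
EIRP = Pt_dBW + Gt - losses = 18.4136 + 26.9 - 2.5 = 42.8136 dBW

42.8136 dBW


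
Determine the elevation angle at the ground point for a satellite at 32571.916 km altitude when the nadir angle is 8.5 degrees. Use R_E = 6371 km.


r = R_E + alt = 38942.9160 km
Law of sines in the satellite / Earth-center / ground-point triangle:
  sin(nadir)/R_E = sin(90 + el)/r  =>  cos(el) = (r/R_E)*sin(nadir)
cos(el) = (38942.9160 / 6371.0000) * sin(8.5 deg) = 0.9034892
el = arccos(0.9034892) = 25.3794 deg
(Earth-central angle = 90 - nadir - el = 56.1206 deg)

25.3794 degrees


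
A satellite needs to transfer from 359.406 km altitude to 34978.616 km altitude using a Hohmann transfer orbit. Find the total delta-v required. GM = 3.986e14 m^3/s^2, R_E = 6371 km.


r1 = 6730.4060 km = 6.730406e+06 m
r2 = 41349.6160 km = 4.1349616e+07 m
dv1 = sqrt(mu/r1)*(sqrt(2*r2/(r1+r2)) - 1) = 2397.2126 m/s
dv2 = sqrt(mu/r2)*(1 - sqrt(2*r1/(r1+r2))) = 1461.9891 m/s
total dv = |dv1| + |dv2| = 2397.2126 + 1461.9891 = 3859.2017 m/s = 3.8592 km/s

3.8592 km/s


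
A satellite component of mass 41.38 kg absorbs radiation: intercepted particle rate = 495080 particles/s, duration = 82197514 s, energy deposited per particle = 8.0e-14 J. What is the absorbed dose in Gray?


Total energy deposited = rate * time * E_per
  = 495080 * 82197514 * 8.0e-14 = 3.2555 J
Dose = E_total / mass = 3.2555 / 41.38
Dose = 0.07867442 Gy

0.0787 Gy


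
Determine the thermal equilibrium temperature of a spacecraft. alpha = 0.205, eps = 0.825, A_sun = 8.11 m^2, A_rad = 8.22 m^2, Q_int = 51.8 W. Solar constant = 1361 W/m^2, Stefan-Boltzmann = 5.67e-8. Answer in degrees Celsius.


Numerator = alpha*S*A_sun + Q_int = 0.205*1361*8.11 + 51.8 = 2314.5305 W
Denominator = eps*sigma*A_rad = 0.825*5.67e-8*8.22 = 3.8451105e-07 W/K^4
T^4 = 6.0194123e+09 K^4
T = 278.5406 K = 5.3906 C

5.3906 degrees Celsius


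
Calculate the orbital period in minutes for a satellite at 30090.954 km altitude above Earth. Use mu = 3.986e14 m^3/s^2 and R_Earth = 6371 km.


r = 36461.9540 km = 3.6461954e+07 m
T = 2*pi*sqrt(r^3/mu) = 2*pi*sqrt(4.8475223e+22 / 3.986e14)
T = 69290.0906 s = 1154.8348 min

1154.8348 minutes


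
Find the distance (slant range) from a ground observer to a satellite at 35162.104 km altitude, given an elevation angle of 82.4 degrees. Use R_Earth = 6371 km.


h = 35162.104 km, el = 82.4 deg
d = -R_E*sin(el) + sqrt((R_E*sin(el))^2 + 2*R_E*h + h^2)
d = -6371.0000*sin(1.4382) + sqrt((6371.0000*0.9912155)^2 + 2*6371.0000*35162.104 + 35162.104^2)
d = 35209.5217 km

35209.5217 km


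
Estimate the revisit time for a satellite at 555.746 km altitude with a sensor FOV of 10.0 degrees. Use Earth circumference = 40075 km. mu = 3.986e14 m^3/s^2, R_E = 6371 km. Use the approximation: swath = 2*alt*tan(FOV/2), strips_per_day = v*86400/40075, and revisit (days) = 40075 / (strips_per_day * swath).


swath = 2*555.746*tan(0.08726646) = 97.2429 km
v = sqrt(mu/r) = 7585.8459 m/s = 7.5858 km/s
strips/day = v*86400/40075 = 7.5858*86400/40075 = 16.3548
coverage/day = strips * swath = 16.3548 * 97.2429 = 1590.3853 km
revisit = 40075 / 1590.3853 = 25.1983 days

25.1983 days


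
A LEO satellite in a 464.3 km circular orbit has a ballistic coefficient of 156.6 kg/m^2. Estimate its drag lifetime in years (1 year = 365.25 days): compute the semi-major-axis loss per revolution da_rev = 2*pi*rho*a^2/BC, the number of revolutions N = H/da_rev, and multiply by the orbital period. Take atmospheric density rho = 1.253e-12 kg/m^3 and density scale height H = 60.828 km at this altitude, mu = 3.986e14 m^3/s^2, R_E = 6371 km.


a = R_E + alt = 6835.3000 km = 6.8353e+06 m
da_rev = 2*pi*rho*a^2/BC = 2*pi*1.253e-12*(6.8353e+06)^2/156.6 = 2.348845 m per revolution
N = H/da_rev = 60828.0000 m / 2.348845 m = 25896.9844 revolutions
P = 2*pi*sqrt(a^3/mu) = 5624.0295 s
lifetime = N*P = 25896.9844 * 5624.0295 = 1.456454e+08 s = 1685.7107 days
years = 1685.7107 / 365.25 = 4.6152 years

4.6152 years


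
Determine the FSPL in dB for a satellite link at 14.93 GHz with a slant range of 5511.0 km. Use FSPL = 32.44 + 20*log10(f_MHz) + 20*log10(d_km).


f = 14.93 GHz = 14930.0000 MHz
d = 5511.0 km
FSPL = 32.44 + 20*log10(14930.0000) + 20*log10(5511.0)
FSPL = 32.44 + 83.4812 + 74.8246
FSPL = 190.7458 dB

190.7458 dB


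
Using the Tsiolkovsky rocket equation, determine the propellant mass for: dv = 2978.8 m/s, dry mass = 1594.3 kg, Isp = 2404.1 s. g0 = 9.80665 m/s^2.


ve = Isp * g0 = 2404.1 * 9.80665 = 23576.167265 m/s
mass ratio = exp(dv/ve) = exp(2978.8/23576.167265) = 1.13467689
m_prop = m_dry * (mr - 1) = 1594.3 * (1.13467689 - 1)
m_prop = 214.7154 kg

214.7154 kg


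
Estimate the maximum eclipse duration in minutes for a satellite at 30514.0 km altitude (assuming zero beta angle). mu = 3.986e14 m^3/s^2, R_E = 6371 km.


r = 36885.0000 km
T = 1174.9913 min
Eclipse fraction = arcsin(R_E/r)/pi = arcsin(6371.0000/36885.0000)/pi
= arcsin(0.172726)/pi = 0.05525753
Eclipse duration = 0.05525753 * 1174.9913 = 64.9271 min

64.9271 minutes


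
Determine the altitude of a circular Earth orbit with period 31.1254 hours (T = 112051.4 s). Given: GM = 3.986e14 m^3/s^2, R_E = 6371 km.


T = 112051.4 s
r = (mu*T^2/(4*pi^2))^(1/3) = (3.986e14 * 112051.4^2 / (4*pi^2))^(1/3)
r = 5.0234727e+07 m = 50234.7267 km
alt = r - R_E = 50234.7267 - 6371 = 43863.7267 km

43863.7267 km


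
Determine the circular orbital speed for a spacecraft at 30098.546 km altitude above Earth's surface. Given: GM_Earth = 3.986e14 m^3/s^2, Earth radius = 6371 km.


r = R_E + alt = 6371.0 + 30098.546 = 36469.5460 km = 3.6469546e+07 m
v = sqrt(mu/r) = sqrt(3.986e14 / 3.6469546e+07) = 3306.0047 m/s = 3.3060 km/s

3.3060 km/s


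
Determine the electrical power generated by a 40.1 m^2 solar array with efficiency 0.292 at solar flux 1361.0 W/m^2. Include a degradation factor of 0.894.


P = area * eta * S * degradation
P = 40.1 * 0.292 * 1361.0 * 0.894
P = 14246.9818 W

14246.9818 W


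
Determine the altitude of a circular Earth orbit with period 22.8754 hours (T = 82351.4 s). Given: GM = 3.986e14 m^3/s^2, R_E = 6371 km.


T = 82351.4 s
r = (mu*T^2/(4*pi^2))^(1/3) = (3.986e14 * 82351.4^2 / (4*pi^2))^(1/3)
r = 4.0910976e+07 m = 40910.9763 km
alt = r - R_E = 40910.9763 - 6371 = 34539.9763 km

34539.9763 km


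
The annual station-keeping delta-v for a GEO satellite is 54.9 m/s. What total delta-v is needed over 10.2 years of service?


dV = rate * years = 54.9 * 10.2
dV = 559.9800 m/s

559.9800 m/s


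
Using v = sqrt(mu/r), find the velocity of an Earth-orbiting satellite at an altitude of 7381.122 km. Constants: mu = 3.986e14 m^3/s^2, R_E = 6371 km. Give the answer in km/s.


r = R_E + alt = 6371.0 + 7381.122 = 13752.1220 km = 1.3752122e+07 m
v = sqrt(mu/r) = sqrt(3.986e14 / 1.3752122e+07) = 5383.7364 m/s = 5.3837 km/s

5.3837 km/s


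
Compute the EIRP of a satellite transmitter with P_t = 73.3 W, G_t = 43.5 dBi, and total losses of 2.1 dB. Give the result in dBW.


Pt = 73.3 W = 18.6510 dBW
EIRP = Pt_dBW + Gt - losses = 18.6510 + 43.5 - 2.1 = 60.0510 dBW

60.0510 dBW


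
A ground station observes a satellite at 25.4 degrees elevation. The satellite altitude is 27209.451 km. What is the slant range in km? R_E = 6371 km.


h = 27209.451 km, el = 25.4 deg
d = -R_E*sin(el) + sqrt((R_E*sin(el))^2 + 2*R_E*h + h^2)
d = -6371.0000*sin(0.4433136) + sqrt((6371.0000*0.4289351)^2 + 2*6371.0000*27209.451 + 27209.451^2)
d = 30350.8597 km

30350.8597 km


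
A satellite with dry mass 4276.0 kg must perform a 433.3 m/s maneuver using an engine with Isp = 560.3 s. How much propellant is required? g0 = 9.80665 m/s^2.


ve = Isp * g0 = 560.3 * 9.80665 = 5494.665995 m/s
mass ratio = exp(dv/ve) = exp(433.3/5494.665995) = 1.08205098
m_prop = m_dry * (mr - 1) = 4276.0 * (1.08205098 - 1)
m_prop = 350.8500 kg

350.8500 kg


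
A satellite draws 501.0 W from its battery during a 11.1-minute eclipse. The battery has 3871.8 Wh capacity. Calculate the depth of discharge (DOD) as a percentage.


E_used = P * t / 60 = 501.0 * 11.1 / 60 = 92.6850 Wh
DOD = E_used / E_total * 100 = 92.6850 / 3871.8 * 100
DOD = 2.3938 %

2.3938 %


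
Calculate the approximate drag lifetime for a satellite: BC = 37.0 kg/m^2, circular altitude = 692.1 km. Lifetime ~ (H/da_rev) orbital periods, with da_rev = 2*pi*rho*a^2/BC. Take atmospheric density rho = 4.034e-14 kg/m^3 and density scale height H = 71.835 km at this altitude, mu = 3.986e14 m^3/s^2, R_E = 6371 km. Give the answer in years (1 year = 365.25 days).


a = R_E + alt = 7063.1000 km = 7.0631e+06 m
da_rev = 2*pi*rho*a^2/BC = 2*pi*4.034e-14*(7.0631e+06)^2/37.0 = 0.341747029 m per revolution
N = H/da_rev = 71835.0000 m / 0.341747029 m = 210199.3399 revolutions
P = 2*pi*sqrt(a^3/mu) = 5907.5071 s
lifetime = N*P = 210199.3399 * 5907.5071 = 1.2417541e+09 s = 14372.1539 days
years = 14372.1539 / 365.25 = 39.3488 years

39.3488 years


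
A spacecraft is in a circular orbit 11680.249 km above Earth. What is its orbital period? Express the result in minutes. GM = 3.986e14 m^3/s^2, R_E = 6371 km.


r = 18051.2490 km = 1.8051249e+07 m
T = 2*pi*sqrt(r^3/mu) = 2*pi*sqrt(5.881956e+21 / 3.986e14)
T = 24136.3784 s = 402.2730 min

402.2730 minutes


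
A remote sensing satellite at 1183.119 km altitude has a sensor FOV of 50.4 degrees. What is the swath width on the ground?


FOV = 50.4 deg = 0.8796459 rad
swath = 2 * alt * tan(FOV/2) = 2 * 1183.119 * tan(0.439823)
swath = 2 * 1183.119 * 0.4705643
swath = 1113.4671 km

1113.4671 km


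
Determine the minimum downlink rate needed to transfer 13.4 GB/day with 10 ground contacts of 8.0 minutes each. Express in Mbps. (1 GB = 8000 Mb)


total contact time = 10 * 8.0 * 60 = 4800.0000 s
data = 13.4 GB = 107200.0000 Mb
rate = 107200.0000 / 4800.0000 = 22.3333 Mbps

22.3333 Mbps


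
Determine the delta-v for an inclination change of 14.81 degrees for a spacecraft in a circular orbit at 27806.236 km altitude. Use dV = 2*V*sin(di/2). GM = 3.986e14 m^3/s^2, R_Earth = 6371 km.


r = 34177.2360 km = 3.4177236e+07 m
V = sqrt(mu/r) = 3415.0745 m/s
di = 14.81 deg = 0.2584833 rad
dV = 2*V*sin(di/2) = 2*3415.0745*sin(0.1292416)
dV = 880.2842 m/s = 0.8802842 km/s

0.8803 km/s


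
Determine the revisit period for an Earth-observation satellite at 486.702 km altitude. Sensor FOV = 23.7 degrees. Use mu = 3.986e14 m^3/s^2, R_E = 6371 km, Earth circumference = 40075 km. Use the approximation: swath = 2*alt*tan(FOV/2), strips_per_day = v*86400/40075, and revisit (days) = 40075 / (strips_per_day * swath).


swath = 2*486.702*tan(0.2068215) = 204.2414 km
v = sqrt(mu/r) = 7623.9378 m/s = 7.6239 km/s
strips/day = v*86400/40075 = 7.6239*86400/40075 = 16.4369
coverage/day = strips * swath = 16.4369 * 204.2414 = 3357.0924 km
revisit = 40075 / 3357.0924 = 11.9374 days

11.9374 days


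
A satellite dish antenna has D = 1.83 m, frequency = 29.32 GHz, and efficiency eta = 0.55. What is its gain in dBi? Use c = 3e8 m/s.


lambda = c/f = 3e8 / 2.932e+10 = 0.01023192 m
G = eta*(pi*D/lambda)^2 = 0.55*(pi*1.83/0.01023192)^2
G = 173640.1038 (linear)
G = 10*log10(173640.1038) = 52.3965 dBi

52.3965 dBi


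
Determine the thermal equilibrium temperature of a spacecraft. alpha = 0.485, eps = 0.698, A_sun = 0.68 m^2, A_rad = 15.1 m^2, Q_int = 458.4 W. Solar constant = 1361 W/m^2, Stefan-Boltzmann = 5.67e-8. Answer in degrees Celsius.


Numerator = alpha*S*A_sun + Q_int = 0.485*1361*0.68 + 458.4 = 907.2578 W
Denominator = eps*sigma*A_rad = 0.698*5.67e-8*15.1 = 5.9760666e-07 W/K^4
T^4 = 1.5181521e+09 K^4
T = 197.3917 K = -75.7583 C

-75.7583 degrees Celsius


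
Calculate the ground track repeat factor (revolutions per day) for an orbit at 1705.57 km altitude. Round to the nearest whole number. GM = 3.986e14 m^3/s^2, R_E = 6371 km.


r = 8.07657e+06 m
T = 2*pi*sqrt(r^3/mu) = 7223.5663 s = 120.3928 min
revs/day = 1440 / 120.3928 = 11.9609
Rounded: 12 revolutions per day

12 revolutions per day


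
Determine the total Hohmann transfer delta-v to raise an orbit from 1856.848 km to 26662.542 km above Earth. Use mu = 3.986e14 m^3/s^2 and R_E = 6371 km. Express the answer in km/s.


r1 = 8227.8480 km = 8.227848e+06 m
r2 = 33033.5420 km = 3.3033542e+07 m
dv1 = sqrt(mu/r1)*(sqrt(2*r2/(r1+r2)) - 1) = 1847.1075 m/s
dv2 = sqrt(mu/r2)*(1 - sqrt(2*r1/(r1+r2))) = 1279.9899 m/s
total dv = |dv1| + |dv2| = 1847.1075 + 1279.9899 = 3127.0974 m/s = 3.1271 km/s

3.1271 km/s


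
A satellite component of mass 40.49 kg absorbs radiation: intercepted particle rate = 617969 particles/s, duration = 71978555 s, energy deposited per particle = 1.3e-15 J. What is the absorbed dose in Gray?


Total energy deposited = rate * time * E_per
  = 617969 * 71978555 * 1.3e-15 = 0.05782467 J
Dose = E_total / mass = 0.05782467 / 40.49
Dose = 0.001428122 Gy

0.0014 Gy


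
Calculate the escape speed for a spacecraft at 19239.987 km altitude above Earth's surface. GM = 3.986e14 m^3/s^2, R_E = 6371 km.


r = 6371.0 + 19239.987 = 25610.9870 km = 2.5610987e+07 m
v_esc = sqrt(2*mu/r) = sqrt(2*3.986e14 / 2.5610987e+07)
v_esc = 5579.1815 m/s = 5.5792 km/s

5.5792 km/s


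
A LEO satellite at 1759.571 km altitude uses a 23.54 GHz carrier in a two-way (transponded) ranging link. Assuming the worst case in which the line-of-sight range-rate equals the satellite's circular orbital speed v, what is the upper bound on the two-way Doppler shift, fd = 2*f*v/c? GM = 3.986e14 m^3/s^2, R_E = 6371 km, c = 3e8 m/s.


r = 8.130571e+06 m
v = sqrt(mu/r) = 7001.7746 m/s (worst-case radial velocity)
f = 23.54 GHz = 2.354e+10 Hz
fd = 2*f*v/c = 2*2.354e+10*7001.7746/3.0e+08
fd = 1.0988118e+06 Hz

1.0988e+06 Hz


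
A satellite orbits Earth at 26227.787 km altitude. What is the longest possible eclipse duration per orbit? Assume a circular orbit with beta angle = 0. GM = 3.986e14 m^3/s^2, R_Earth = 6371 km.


r = 32598.7870 km
T = 976.2524 min
Eclipse fraction = arcsin(R_E/r)/pi = arcsin(6371.0000/32598.7870)/pi
= arcsin(0.1954367)/pi = 0.06261243
Eclipse duration = 0.06261243 * 976.2524 = 61.1255 min

61.1255 minutes


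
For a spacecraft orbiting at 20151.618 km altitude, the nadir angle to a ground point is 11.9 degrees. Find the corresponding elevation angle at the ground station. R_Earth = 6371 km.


r = R_E + alt = 26522.6180 km
Law of sines in the satellite / Earth-center / ground-point triangle:
  sin(nadir)/R_E = sin(90 + el)/r  =>  cos(el) = (r/R_E)*sin(nadir)
cos(el) = (26522.6180 / 6371.0000) * sin(11.9 deg) = 0.8584327
el = arccos(0.8584327) = 30.8589 deg
(Earth-central angle = 90 - nadir - el = 47.2411 deg)

30.8589 degrees


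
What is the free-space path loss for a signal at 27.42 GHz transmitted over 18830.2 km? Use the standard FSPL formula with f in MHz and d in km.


f = 27.42 GHz = 27420.0000 MHz
d = 18830.2 km
FSPL = 32.44 + 20*log10(27420.0000) + 20*log10(18830.2)
FSPL = 32.44 + 88.7613 + 85.4971
FSPL = 206.6984 dB

206.6984 dB


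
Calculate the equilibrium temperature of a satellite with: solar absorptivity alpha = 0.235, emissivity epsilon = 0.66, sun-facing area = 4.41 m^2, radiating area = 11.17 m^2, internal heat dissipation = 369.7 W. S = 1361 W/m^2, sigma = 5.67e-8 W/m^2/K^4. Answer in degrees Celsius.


Numerator = alpha*S*A_sun + Q_int = 0.235*1361*4.41 + 369.7 = 1780.1724 W
Denominator = eps*sigma*A_rad = 0.66*5.67e-8*11.17 = 4.1800374e-07 W/K^4
T^4 = 4.2587474e+09 K^4
T = 255.4586 K = -17.6914 C

-17.6914 degrees Celsius


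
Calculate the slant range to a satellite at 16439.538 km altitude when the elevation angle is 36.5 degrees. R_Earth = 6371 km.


h = 16439.538 km, el = 36.5 deg
d = -R_E*sin(el) + sqrt((R_E*sin(el))^2 + 2*R_E*h + h^2)
d = -6371.0000*sin(0.6370452) + sqrt((6371.0000*0.5948228)^2 + 2*6371.0000*16439.538 + 16439.538^2)
d = 18438.5687 km

18438.5687 km


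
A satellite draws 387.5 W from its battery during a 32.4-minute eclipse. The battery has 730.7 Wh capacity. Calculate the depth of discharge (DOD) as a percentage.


E_used = P * t / 60 = 387.5 * 32.4 / 60 = 209.2500 Wh
DOD = E_used / E_total * 100 = 209.2500 / 730.7 * 100
DOD = 28.6369 %

28.6369 %


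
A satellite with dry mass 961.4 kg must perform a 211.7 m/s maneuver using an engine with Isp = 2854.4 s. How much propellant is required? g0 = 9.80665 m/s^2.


ve = Isp * g0 = 2854.4 * 9.80665 = 27992.101760 m/s
mass ratio = exp(dv/ve) = exp(211.7/27992.101760) = 1.00759152
m_prop = m_dry * (mr - 1) = 961.4 * (1.00759152 - 1)
m_prop = 7.2985 kg

7.2985 kg


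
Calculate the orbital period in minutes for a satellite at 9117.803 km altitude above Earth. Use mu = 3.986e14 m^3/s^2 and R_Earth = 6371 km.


r = 15488.8030 km = 1.5488803e+07 m
T = 2*pi*sqrt(r^3/mu) = 2*pi*sqrt(3.7158106e+21 / 3.986e14)
T = 19183.9487 s = 319.7325 min

319.7325 minutes


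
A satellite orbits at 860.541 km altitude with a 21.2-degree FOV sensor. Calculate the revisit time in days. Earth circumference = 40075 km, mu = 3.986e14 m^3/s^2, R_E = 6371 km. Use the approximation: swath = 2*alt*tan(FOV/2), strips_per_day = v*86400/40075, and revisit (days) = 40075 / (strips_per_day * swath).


swath = 2*860.541*tan(0.1850049) = 322.0917 km
v = sqrt(mu/r) = 7424.2608 m/s = 7.4243 km/s
strips/day = v*86400/40075 = 7.4243*86400/40075 = 16.0064
coverage/day = strips * swath = 16.0064 * 322.0917 = 5155.5265 km
revisit = 40075 / 5155.5265 = 7.7732 days

7.7732 days


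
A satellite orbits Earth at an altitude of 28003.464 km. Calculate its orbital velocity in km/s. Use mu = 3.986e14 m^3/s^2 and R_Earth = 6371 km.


r = R_E + alt = 6371.0 + 28003.464 = 34374.4640 km = 3.4374464e+07 m
v = sqrt(mu/r) = sqrt(3.986e14 / 3.4374464e+07) = 3405.2632 m/s = 3.4053 km/s

3.4053 km/s


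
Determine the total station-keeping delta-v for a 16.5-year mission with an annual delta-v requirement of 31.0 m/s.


dV = rate * years = 31.0 * 16.5
dV = 511.5000 m/s

511.5000 m/s


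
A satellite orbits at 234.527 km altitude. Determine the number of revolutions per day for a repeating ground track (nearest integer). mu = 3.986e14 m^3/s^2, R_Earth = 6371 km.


r = 6.605527e+06 m
T = 2*pi*sqrt(r^3/mu) = 5342.8432 s = 89.0474 min
revs/day = 1440 / 89.0474 = 16.1712
Rounded: 16 revolutions per day

16 revolutions per day


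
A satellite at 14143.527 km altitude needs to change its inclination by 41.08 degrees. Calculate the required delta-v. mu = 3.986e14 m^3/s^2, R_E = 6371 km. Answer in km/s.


r = 20514.5270 km = 2.0514527e+07 m
V = sqrt(mu/r) = 4407.9625 m/s
di = 41.08 deg = 0.7169813 rad
dV = 2*V*sin(di/2) = 2*4407.9625*sin(0.3584906)
dV = 3093.1662 m/s = 3.0932 km/s

3.0932 km/s


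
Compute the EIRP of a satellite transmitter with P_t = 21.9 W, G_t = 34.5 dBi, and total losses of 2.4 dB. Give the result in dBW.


Pt = 21.9 W = 13.4044 dBW
EIRP = Pt_dBW + Gt - losses = 13.4044 + 34.5 - 2.4 = 45.5044 dBW

45.5044 dBW


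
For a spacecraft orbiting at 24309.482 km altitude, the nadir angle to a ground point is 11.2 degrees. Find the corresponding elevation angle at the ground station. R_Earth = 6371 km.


r = R_E + alt = 30680.4820 km
Law of sines in the satellite / Earth-center / ground-point triangle:
  sin(nadir)/R_E = sin(90 + el)/r  =>  cos(el) = (r/R_E)*sin(nadir)
cos(el) = (30680.4820 / 6371.0000) * sin(11.2 deg) = 0.9353639
el = arccos(0.9353639) = 20.7130 deg
(Earth-central angle = 90 - nadir - el = 58.0870 deg)

20.7130 degrees


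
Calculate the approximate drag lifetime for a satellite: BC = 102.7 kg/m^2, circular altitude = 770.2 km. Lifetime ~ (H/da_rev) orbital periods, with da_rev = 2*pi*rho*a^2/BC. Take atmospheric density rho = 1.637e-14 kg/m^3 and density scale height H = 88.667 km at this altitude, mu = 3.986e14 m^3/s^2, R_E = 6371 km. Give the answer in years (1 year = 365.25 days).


a = R_E + alt = 7141.2000 km = 7.1412e+06 m
da_rev = 2*pi*rho*a^2/BC = 2*pi*1.637e-14*(7.1412e+06)^2/102.7 = 0.0510740735 m per revolution
N = H/da_rev = 88667.0000 m / 0.0510740735 m = 1.7360472e+06 revolutions
P = 2*pi*sqrt(a^3/mu) = 6005.7606 s
lifetime = N*P = 1.7360472e+06 * 6005.7606 = 1.0426284e+10 s = 120674.5786 days
years = 120674.5786 / 365.25 = 330.3890 years

330.3890 years


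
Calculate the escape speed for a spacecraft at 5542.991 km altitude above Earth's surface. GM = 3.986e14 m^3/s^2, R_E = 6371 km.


r = 6371.0 + 5542.991 = 11913.9910 km = 1.1913991e+07 m
v_esc = sqrt(2*mu/r) = sqrt(2*3.986e14 / 1.1913991e+07)
v_esc = 8180.0322 m/s = 8.1800 km/s

8.1800 km/s


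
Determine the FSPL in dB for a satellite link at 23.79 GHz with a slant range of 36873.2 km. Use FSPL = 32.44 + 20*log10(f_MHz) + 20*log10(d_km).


f = 23.79 GHz = 23790.0000 MHz
d = 36873.2 km
FSPL = 32.44 + 20*log10(23790.0000) + 20*log10(36873.2)
FSPL = 32.44 + 87.5279 + 91.3342
FSPL = 211.3021 dB

211.3021 dB


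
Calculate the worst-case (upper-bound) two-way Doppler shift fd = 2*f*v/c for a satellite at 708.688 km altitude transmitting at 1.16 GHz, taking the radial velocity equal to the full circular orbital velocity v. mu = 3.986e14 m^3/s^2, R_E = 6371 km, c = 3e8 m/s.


r = 7.079688e+06 m
v = sqrt(mu/r) = 7503.4603 m/s (worst-case radial velocity)
f = 1.16 GHz = 1.16e+09 Hz
fd = 2*f*v/c = 2*1.16e+09*7503.4603/3.0e+08
fd = 58026.7595 Hz

58026.7595 Hz


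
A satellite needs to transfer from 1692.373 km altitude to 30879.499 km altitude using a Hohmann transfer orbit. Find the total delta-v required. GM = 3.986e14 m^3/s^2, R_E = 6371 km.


r1 = 8063.3730 km = 8.063373e+06 m
r2 = 37250.4990 km = 3.7250499e+07 m
dv1 = sqrt(mu/r1)*(sqrt(2*r2/(r1+r2)) - 1) = 1984.3181 m/s
dv2 = sqrt(mu/r2)*(1 - sqrt(2*r1/(r1+r2))) = 1319.7028 m/s
total dv = |dv1| + |dv2| = 1984.3181 + 1319.7028 = 3304.0209 m/s = 3.3040 km/s

3.3040 km/s


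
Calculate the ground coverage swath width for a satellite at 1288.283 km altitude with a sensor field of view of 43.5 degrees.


FOV = 43.5 deg = 0.7592182 rad
swath = 2 * alt * tan(FOV/2) = 2 * 1288.283 * tan(0.3796091)
swath = 2 * 1288.283 * 0.3989595
swath = 1027.9456 km

1027.9456 km


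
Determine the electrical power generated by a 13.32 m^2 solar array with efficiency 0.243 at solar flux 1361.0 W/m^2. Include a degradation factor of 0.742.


P = area * eta * S * degradation
P = 13.32 * 0.243 * 1361.0 * 0.742
P = 3268.6809 W

3268.6809 W


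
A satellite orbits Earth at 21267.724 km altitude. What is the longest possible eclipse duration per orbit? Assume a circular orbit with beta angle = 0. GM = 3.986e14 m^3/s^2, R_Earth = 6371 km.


r = 27638.7240 km
T = 762.1439 min
Eclipse fraction = arcsin(R_E/r)/pi = arcsin(6371.0000/27638.7240)/pi
= arcsin(0.2305099)/pi = 0.07403941
Eclipse duration = 0.07403941 * 762.1439 = 56.4287 min

56.4287 minutes


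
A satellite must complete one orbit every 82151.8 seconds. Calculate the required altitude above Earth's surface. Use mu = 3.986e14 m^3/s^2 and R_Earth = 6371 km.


T = 82151.8 s
r = (mu*T^2/(4*pi^2))^(1/3) = (3.986e14 * 82151.8^2 / (4*pi^2))^(1/3)
r = 4.0844844e+07 m = 40844.8440 km
alt = r - R_E = 40844.8440 - 6371 = 34473.8440 km

34473.8440 km


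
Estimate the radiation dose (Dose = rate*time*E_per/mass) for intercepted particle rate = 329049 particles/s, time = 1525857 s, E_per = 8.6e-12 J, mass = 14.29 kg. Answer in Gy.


Total energy deposited = rate * time * E_per
  = 329049 * 1525857 * 8.6e-12 = 4.3179 J
Dose = E_total / mass = 4.3179 / 14.29
Dose = 0.3021625 Gy

0.3022 Gy


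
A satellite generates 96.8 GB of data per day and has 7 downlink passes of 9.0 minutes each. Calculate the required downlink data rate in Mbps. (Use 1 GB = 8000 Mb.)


total contact time = 7 * 9.0 * 60 = 3780.0000 s
data = 96.8 GB = 774400.0000 Mb
rate = 774400.0000 / 3780.0000 = 204.8677 Mbps

204.8677 Mbps


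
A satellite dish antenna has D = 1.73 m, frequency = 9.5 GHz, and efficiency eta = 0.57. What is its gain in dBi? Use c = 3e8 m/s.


lambda = c/f = 3e8 / 9.5e+09 = 0.03157895 m
G = eta*(pi*D/lambda)^2 = 0.57*(pi*1.73/0.03157895)^2
G = 16883.8509 (linear)
G = 10*log10(16883.8509) = 42.2747 dBi

42.2747 dBi


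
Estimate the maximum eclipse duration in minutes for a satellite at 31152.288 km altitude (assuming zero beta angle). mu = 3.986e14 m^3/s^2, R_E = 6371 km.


r = 37523.2880 km
T = 1205.6224 min
Eclipse fraction = arcsin(R_E/r)/pi = arcsin(6371.0000/37523.2880)/pi
= arcsin(0.1697879)/pi = 0.05430826
Eclipse duration = 0.05430826 * 1205.6224 = 65.4753 min

65.4753 minutes


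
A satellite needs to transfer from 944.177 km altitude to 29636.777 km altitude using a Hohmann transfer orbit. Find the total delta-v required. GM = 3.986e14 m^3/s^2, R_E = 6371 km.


r1 = 7315.1770 km = 7.315177e+06 m
r2 = 36007.7770 km = 3.6007777e+07 m
dv1 = sqrt(mu/r1)*(sqrt(2*r2/(r1+r2)) - 1) = 2135.5281 m/s
dv2 = sqrt(mu/r2)*(1 - sqrt(2*r1/(r1+r2))) = 1393.6591 m/s
total dv = |dv1| + |dv2| = 2135.5281 + 1393.6591 = 3529.1872 m/s = 3.5292 km/s

3.5292 km/s


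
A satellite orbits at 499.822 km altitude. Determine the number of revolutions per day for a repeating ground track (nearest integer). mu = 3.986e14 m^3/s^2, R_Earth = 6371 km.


r = 6.870822e+06 m
T = 2*pi*sqrt(r^3/mu) = 5667.9273 s = 94.4655 min
revs/day = 1440 / 94.4655 = 15.2437
Rounded: 15 revolutions per day

15 revolutions per day


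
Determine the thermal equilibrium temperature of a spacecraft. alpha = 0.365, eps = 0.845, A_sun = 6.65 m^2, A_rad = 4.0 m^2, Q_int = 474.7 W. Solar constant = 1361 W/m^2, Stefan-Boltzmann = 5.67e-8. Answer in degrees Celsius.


Numerator = alpha*S*A_sun + Q_int = 0.365*1361*6.65 + 474.7 = 3778.1872 W
Denominator = eps*sigma*A_rad = 0.845*5.67e-8*4.0 = 1.91646e-07 W/K^4
T^4 = 1.9714407e+10 K^4
T = 374.7106 K = 101.5606 C

101.5606 degrees Celsius


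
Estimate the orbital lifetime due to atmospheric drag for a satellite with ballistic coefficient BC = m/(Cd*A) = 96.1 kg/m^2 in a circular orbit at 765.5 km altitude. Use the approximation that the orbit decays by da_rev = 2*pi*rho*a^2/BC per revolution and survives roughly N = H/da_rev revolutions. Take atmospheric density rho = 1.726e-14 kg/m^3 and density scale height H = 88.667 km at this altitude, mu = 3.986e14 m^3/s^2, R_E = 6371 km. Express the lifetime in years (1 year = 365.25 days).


a = R_E + alt = 7136.5000 km = 7.1365e+06 m
da_rev = 2*pi*rho*a^2/BC = 2*pi*1.726e-14*(7.1365e+06)^2/96.1 = 0.0574735221 m per revolution
N = H/da_rev = 88667.0000 m / 0.0574735221 m = 1.5427452e+06 revolutions
P = 2*pi*sqrt(a^3/mu) = 5999.8325 s
lifetime = N*P = 1.5427452e+06 * 5999.8325 = 9.2562128e+09 s = 107132.0921 days
years = 107132.0921 / 365.25 = 293.3117 years

293.3117 years


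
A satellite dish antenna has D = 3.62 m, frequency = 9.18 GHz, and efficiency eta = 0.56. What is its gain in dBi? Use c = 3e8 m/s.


lambda = c/f = 3e8 / 9.18e+09 = 0.03267974 m
G = eta*(pi*D/lambda)^2 = 0.56*(pi*3.62/0.03267974)^2
G = 67818.4354 (linear)
G = 10*log10(67818.4354) = 48.3135 dBi

48.3135 dBi


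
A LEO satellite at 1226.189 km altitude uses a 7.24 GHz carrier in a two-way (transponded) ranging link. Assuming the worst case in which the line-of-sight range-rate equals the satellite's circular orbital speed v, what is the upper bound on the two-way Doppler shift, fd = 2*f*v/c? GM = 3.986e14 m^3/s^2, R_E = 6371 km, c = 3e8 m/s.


r = 7.597189e+06 m
v = sqrt(mu/r) = 7243.3952 m/s (worst-case radial velocity)
f = 7.24 GHz = 7.24e+09 Hz
fd = 2*f*v/c = 2*7.24e+09*7243.3952/3.0e+08
fd = 349614.5423 Hz

349614.5423 Hz


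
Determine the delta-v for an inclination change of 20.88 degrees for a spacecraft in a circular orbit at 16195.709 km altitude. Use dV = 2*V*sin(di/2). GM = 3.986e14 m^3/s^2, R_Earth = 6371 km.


r = 22566.7090 km = 2.2566709e+07 m
V = sqrt(mu/r) = 4202.7594 m/s
di = 20.88 deg = 0.3644247 rad
dV = 2*V*sin(di/2) = 2*4202.7594*sin(0.1822124)
dV = 1523.1285 m/s = 1.5231 km/s

1.5231 km/s


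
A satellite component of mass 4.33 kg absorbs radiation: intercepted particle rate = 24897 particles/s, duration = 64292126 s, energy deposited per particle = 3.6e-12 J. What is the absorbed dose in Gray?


Total energy deposited = rate * time * E_per
  = 24897 * 64292126 * 3.6e-12 = 5.7625 J
Dose = E_total / mass = 5.7625 / 4.33
Dose = 1.3308 Gy

1.3308 Gy


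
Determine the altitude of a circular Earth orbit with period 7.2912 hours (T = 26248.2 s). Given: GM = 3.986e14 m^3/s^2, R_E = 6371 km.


T = 26248.2 s
r = (mu*T^2/(4*pi^2))^(1/3) = (3.986e14 * 26248.2^2 / (4*pi^2))^(1/3)
r = 1.9089397e+07 m = 19089.3967 km
alt = r - R_E = 19089.3967 - 6371 = 12718.3967 km

12718.3967 km


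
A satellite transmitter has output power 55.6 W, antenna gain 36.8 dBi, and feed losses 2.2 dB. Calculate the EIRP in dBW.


Pt = 55.6 W = 17.4507 dBW
EIRP = Pt_dBW + Gt - losses = 17.4507 + 36.8 - 2.2 = 52.0507 dBW

52.0507 dBW


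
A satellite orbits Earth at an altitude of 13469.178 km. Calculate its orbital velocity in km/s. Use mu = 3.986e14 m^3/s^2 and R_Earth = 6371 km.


r = R_E + alt = 6371.0 + 13469.178 = 19840.1780 km = 1.9840178e+07 m
v = sqrt(mu/r) = sqrt(3.986e14 / 1.9840178e+07) = 4482.2478 m/s = 4.4822 km/s

4.4822 km/s


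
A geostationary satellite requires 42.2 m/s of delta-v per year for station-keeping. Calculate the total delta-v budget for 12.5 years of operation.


dV = rate * years = 42.2 * 12.5
dV = 527.5000 m/s

527.5000 m/s


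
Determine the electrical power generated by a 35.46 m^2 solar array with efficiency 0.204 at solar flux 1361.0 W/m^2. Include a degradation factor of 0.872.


P = area * eta * S * degradation
P = 35.46 * 0.204 * 1361.0 * 0.872
P = 8585.0634 W

8585.0634 W


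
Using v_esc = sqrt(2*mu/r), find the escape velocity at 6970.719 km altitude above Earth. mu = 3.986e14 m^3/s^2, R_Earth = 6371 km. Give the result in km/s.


r = 6371.0 + 6970.719 = 13341.7190 km = 1.3341719e+07 m
v_esc = sqrt(2*mu/r) = sqrt(2*3.986e14 / 1.3341719e+07)
v_esc = 7729.9690 m/s = 7.7300 km/s

7.7300 km/s


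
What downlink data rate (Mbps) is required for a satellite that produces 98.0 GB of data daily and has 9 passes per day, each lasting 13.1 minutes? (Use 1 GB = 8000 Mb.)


total contact time = 9 * 13.1 * 60 = 7074.0000 s
data = 98.0 GB = 784000.0000 Mb
rate = 784000.0000 / 7074.0000 = 110.8284 Mbps

110.8284 Mbps


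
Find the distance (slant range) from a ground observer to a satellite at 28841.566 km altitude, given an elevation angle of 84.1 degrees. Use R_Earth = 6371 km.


h = 28841.566 km, el = 84.1 deg
d = -R_E*sin(el) + sqrt((R_E*sin(el))^2 + 2*R_E*h + h^2)
d = -6371.0000*sin(1.4678) + sqrt((6371.0000*0.9947028)^2 + 2*6371.0000*28841.566 + 28841.566^2)
d = 28869.2239 km

28869.2239 km


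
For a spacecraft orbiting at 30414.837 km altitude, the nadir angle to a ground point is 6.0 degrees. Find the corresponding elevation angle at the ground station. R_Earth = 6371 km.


r = R_E + alt = 36785.8370 km
Law of sines in the satellite / Earth-center / ground-point triangle:
  sin(nadir)/R_E = sin(90 + el)/r  =>  cos(el) = (r/R_E)*sin(nadir)
cos(el) = (36785.8370 / 6371.0000) * sin(6.0 deg) = 0.6035421
el = arccos(0.6035421) = 52.8760 deg
(Earth-central angle = 90 - nadir - el = 31.1240 deg)

52.8760 degrees
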